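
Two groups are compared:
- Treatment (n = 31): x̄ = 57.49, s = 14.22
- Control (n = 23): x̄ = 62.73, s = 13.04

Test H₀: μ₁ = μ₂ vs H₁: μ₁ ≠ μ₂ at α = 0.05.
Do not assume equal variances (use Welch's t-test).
Welch's two-sample t-test:
H₀: μ₁ = μ₂
H₁: μ₁ ≠ μ₂
s₁²/n₁ = 14.22²/31 = 6.5229,  s₂²/n₂ = 13.04²/23 = 7.3931
SE = √(s₁²/n₁ + s₂²/n₂) = √(6.5229 + 7.3931) = 3.7304
df (Welch-Satterthwaite) = (s₁²/n₁ + s₂²/n₂)² / [(s₁²/n₁)²/(n₁-1) + (s₂²/n₂)²/(n₂-1)] ≈ 49.62
t = (x̄₁ - x̄₂) / SE = (57.49 - 62.73) / 3.7304 = -5.24 / 3.7304 = -1.405
p-value = 0.1663

Since p-value > α = 0.05, we fail to reject H₀.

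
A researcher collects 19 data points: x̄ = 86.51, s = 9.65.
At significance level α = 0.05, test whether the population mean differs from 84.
One-sample t-test:
H₀: μ = 84
H₁: μ ≠ 84
df = n - 1 = 18
t = (x̄ - μ₀) / (s/√n) = (86.51 - 84) / (9.65/√19) = 1.134
p-value = 0.2718

Since p-value > α = 0.05, we fail to reject H₀.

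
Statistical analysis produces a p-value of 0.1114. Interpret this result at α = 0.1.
Since p = 0.1114 > α = 0.1, fail to reject H₀.
There is insufficient evidence to reject the null hypothesis; the result is not statistically significant at the 0.1 level.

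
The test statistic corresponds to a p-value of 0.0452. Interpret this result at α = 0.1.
Since p = 0.0452 < α = 0.1, reject H₀.
There is sufficient evidence to reject the null hypothesis; the result is statistically significant at the 0.1 level.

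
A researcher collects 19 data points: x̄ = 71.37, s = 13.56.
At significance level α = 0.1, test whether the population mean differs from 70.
One-sample t-test:
H₀: μ = 70
H₁: μ ≠ 70
df = n - 1 = 18
t = (x̄ - μ₀) / (s/√n) = (71.37 - 70) / (13.56/√19) = 0.440
p-value = 0.6649

Since p-value > α = 0.1, we fail to reject H₀.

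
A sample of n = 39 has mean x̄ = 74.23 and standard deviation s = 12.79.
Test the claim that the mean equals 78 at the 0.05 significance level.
One-sample t-test:
H₀: μ = 78
H₁: μ ≠ 78
df = n - 1 = 38
t = (x̄ - μ₀) / (s/√n) = (74.23 - 78) / (12.79/√39) = -1.841
p-value = 0.0735

Since p-value > α = 0.05, we fail to reject H₀.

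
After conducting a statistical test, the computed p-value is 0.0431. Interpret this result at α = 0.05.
Since p = 0.0431 < α = 0.05, reject H₀.
There is sufficient evidence to reject the null hypothesis; the result is statistically significant at the 0.05 level.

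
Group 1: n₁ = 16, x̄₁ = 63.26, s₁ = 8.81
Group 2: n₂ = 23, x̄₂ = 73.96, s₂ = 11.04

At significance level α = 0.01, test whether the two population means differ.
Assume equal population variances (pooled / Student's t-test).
Student's two-sample t-test (equal variances):
H₀: μ₁ = μ₂
H₁: μ₁ ≠ μ₂
df = n₁ + n₂ - 2 = 37
Pooled variance s_p² = [(n₁-1)s₁² + (n₂-1)s₂²] / (n₁ + n₂ - 2) = [(15)(8.81²) + (22)(11.04²)] / 37 = 103.9361
SE = √(s_p²(1/n₁ + 1/n₂)) = √(103.9361 × (1/16 + 1/23)) = 3.3189
t = (x̄₁ - x̄₂) / SE = (63.26 - 73.96) / 3.3189 = -10.70 / 3.3189 = -3.224
p-value = 0.0026

Since p-value < α = 0.01, we reject H₀.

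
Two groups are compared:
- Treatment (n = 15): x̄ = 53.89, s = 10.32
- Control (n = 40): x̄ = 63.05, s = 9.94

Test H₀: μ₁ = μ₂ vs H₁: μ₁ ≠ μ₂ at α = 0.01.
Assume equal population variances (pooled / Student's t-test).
Student's two-sample t-test (equal variances):
H₀: μ₁ = μ₂
H₁: μ₁ ≠ μ₂
df = n₁ + n₂ - 2 = 53
Pooled variance s_p² = [(n₁-1)s₁² + (n₂-1)s₂²] / (n₁ + n₂ - 2) = [(14)(10.32²) + (39)(9.94²)] / 53 = 100.8372
SE = √(s_p²(1/n₁ + 1/n₂)) = √(100.8372 × (1/15 + 1/40)) = 3.0403
t = (x̄₁ - x̄₂) / SE = (53.89 - 63.05) / 3.0403 = -9.16 / 3.0403 = -3.013
p-value = 0.0040

Since p-value < α = 0.01, we reject H₀.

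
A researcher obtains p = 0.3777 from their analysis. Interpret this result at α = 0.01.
Since p = 0.3777 > α = 0.01, fail to reject H₀.
There is insufficient evidence to reject the null hypothesis; the result is not statistically significant at the 0.01 level.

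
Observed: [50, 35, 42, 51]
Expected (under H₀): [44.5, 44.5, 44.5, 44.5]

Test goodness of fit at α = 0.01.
Chi-square goodness of fit test:
H₀: observed counts match expected distribution
H₁: observed counts differ from expected distribution
df = k - 1 = 3
χ² = Σ(O - E)²/E
   = (50 - 44.5)²/44.5 + (35 - 44.5)²/44.5 + (42 - 44.5)²/44.5 + (51 - 44.5)²/44.5
   = 0.680 + 2.028 + 0.140 + 0.949
   = 3.80
p-value = 0.2841

Since p-value > α = 0.01, we fail to reject H₀.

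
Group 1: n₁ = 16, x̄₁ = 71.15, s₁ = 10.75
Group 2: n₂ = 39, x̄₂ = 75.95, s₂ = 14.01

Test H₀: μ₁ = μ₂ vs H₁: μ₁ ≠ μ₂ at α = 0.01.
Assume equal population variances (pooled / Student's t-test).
Student's two-sample t-test (equal variances):
H₀: μ₁ = μ₂
H₁: μ₁ ≠ μ₂
df = n₁ + n₂ - 2 = 53
Pooled variance s_p² = [(n₁-1)s₁² + (n₂-1)s₂²] / (n₁ + n₂ - 2) = [(15)(10.75²) + (38)(14.01²)] / 53 = 173.4355
SE = √(s_p²(1/n₁ + 1/n₂)) = √(173.4355 × (1/16 + 1/39)) = 3.9098
t = (x̄₁ - x̄₂) / SE = (71.15 - 75.95) / 3.9098 = -4.80 / 3.9098 = -1.228
p-value = 0.2250

Since p-value > α = 0.01, we fail to reject H₀.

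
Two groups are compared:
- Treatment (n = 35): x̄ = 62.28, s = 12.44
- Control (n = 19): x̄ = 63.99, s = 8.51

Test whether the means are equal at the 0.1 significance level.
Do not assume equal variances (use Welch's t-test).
Welch's two-sample t-test:
H₀: μ₁ = μ₂
H₁: μ₁ ≠ μ₂
s₁²/n₁ = 12.44²/35 = 4.4215,  s₂²/n₂ = 8.51²/19 = 3.8116
SE = √(s₁²/n₁ + s₂²/n₂) = √(4.4215 + 3.8116) = 2.8693
df (Welch-Satterthwaite) = (s₁²/n₁ + s₂²/n₂)² / [(s₁²/n₁)²/(n₁-1) + (s₂²/n₂)²/(n₂-1)] ≈ 49.04
t = (x̄₁ - x̄₂) / SE = (62.28 - 63.99) / 2.8693 = -1.71 / 2.8693 = -0.596
p-value = 0.5539

Since p-value > α = 0.1, we fail to reject H₀.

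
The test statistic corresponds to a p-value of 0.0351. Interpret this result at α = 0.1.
Since p = 0.0351 < α = 0.1, reject H₀.
There is sufficient evidence to reject the null hypothesis; the result is statistically significant at the 0.1 level.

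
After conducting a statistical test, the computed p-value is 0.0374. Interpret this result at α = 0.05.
Since p = 0.0374 < α = 0.05, reject H₀.
There is sufficient evidence to reject the null hypothesis; the result is statistically significant at the 0.05 level.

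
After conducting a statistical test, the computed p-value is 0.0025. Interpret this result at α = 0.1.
Since p = 0.0025 < α = 0.1, reject H₀.
There is sufficient evidence to reject the null hypothesis; the result is statistically significant at the 0.1 level.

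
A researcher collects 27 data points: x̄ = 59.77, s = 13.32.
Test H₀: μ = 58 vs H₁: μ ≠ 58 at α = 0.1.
One-sample t-test:
H₀: μ = 58
H₁: μ ≠ 58
df = n - 1 = 26
t = (x̄ - μ₀) / (s/√n) = (59.77 - 58) / (13.32/√27) = 0.690
p-value = 0.4960

Since p-value > α = 0.1, we fail to reject H₀.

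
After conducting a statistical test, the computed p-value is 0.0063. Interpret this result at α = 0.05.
Since p = 0.0063 < α = 0.05, reject H₀.
There is sufficient evidence to reject the null hypothesis; the result is statistically significant at the 0.05 level.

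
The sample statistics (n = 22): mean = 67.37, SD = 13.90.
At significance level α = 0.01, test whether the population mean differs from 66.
One-sample t-test:
H₀: μ = 66
H₁: μ ≠ 66
df = n - 1 = 21
t = (x̄ - μ₀) / (s/√n) = (67.37 - 66) / (13.90/√22) = 0.462
p-value = 0.6486

Since p-value > α = 0.01, we fail to reject H₀.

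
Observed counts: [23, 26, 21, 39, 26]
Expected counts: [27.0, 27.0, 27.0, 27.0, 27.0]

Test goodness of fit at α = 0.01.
Chi-square goodness of fit test:
H₀: observed counts match expected distribution
H₁: observed counts differ from expected distribution
df = k - 1 = 4
χ² = Σ(O - E)²/E
   = (23 - 27.0)²/27.0 + (26 - 27.0)²/27.0 + (21 - 27.0)²/27.0 + (39 - 27.0)²/27.0 + (26 - 27.0)²/27.0
   = 0.593 + 0.037 + 1.333 + 5.333 + 0.037
   = 7.33
p-value = 0.1193

Since p-value > α = 0.01, we fail to reject H₀.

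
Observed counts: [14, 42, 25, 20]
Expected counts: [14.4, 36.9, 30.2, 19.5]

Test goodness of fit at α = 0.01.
Chi-square goodness of fit test:
H₀: observed counts match expected distribution
H₁: observed counts differ from expected distribution
df = k - 1 = 3
χ² = Σ(O - E)²/E
   = (14 - 14.4)²/14.4 + (42 - 36.9)²/36.9 + (25 - 30.2)²/30.2 + (20 - 19.5)²/19.5
   = 0.011 + 0.705 + 0.895 + 0.013
   = 1.62
p-value = 0.6539

Since p-value > α = 0.01, we fail to reject H₀.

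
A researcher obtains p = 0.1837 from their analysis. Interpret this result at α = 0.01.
Since p = 0.1837 > α = 0.01, fail to reject H₀.
There is insufficient evidence to reject the null hypothesis; the result is not statistically significant at the 0.01 level.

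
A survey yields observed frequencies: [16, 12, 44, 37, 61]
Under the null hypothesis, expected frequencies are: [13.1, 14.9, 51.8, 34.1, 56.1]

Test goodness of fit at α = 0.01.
Chi-square goodness of fit test:
H₀: observed counts match expected distribution
H₁: observed counts differ from expected distribution
df = k - 1 = 4
χ² = Σ(O - E)²/E
   = (16 - 13.1)²/13.1 + (12 - 14.9)²/14.9 + (44 - 51.8)²/51.8 + (37 - 34.1)²/34.1 + (61 - 56.1)²/56.1
   = 0.642 + 0.564 + 1.175 + 0.247 + 0.428
   = 3.06
p-value = 0.5486

Since p-value > α = 0.01, we fail to reject H₀.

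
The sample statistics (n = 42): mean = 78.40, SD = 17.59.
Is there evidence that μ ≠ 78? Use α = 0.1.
One-sample t-test:
H₀: μ = 78
H₁: μ ≠ 78
df = n - 1 = 41
t = (x̄ - μ₀) / (s/√n) = (78.40 - 78) / (17.59/√42) = 0.147
p-value = 0.8836

Since p-value > α = 0.1, we fail to reject H₀.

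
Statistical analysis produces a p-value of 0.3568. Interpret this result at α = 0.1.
Since p = 0.3568 > α = 0.1, fail to reject H₀.
There is insufficient evidence to reject the null hypothesis; the result is not statistically significant at the 0.1 level.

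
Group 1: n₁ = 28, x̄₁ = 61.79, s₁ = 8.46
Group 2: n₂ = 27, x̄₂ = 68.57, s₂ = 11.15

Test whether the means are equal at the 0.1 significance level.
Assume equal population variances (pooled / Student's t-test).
Student's two-sample t-test (equal variances):
H₀: μ₁ = μ₂
H₁: μ₁ ≠ μ₂
df = n₁ + n₂ - 2 = 53
Pooled variance s_p² = [(n₁-1)s₁² + (n₂-1)s₂²] / (n₁ + n₂ - 2) = [(27)(8.46²) + (26)(11.15²)] / 53 = 97.4494
SE = √(s_p²(1/n₁ + 1/n₂)) = √(97.4494 × (1/28 + 1/27)) = 2.6626
t = (x̄₁ - x̄₂) / SE = (61.79 - 68.57) / 2.6626 = -6.78 / 2.6626 = -2.546
p-value = 0.0138

Since p-value < α = 0.1, we reject H₀.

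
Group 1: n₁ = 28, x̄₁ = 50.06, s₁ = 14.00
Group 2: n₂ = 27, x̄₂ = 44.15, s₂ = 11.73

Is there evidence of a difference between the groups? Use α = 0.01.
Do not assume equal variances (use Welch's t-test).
Welch's two-sample t-test:
H₀: μ₁ = μ₂
H₁: μ₁ ≠ μ₂
s₁²/n₁ = 14.00²/28 = 7.0000,  s₂²/n₂ = 11.73²/27 = 5.0960
SE = √(s₁²/n₁ + s₂²/n₂) = √(7.0000 + 5.0960) = 3.4779
df (Welch-Satterthwaite) = (s₁²/n₁ + s₂²/n₂)² / [(s₁²/n₁)²/(n₁-1) + (s₂²/n₂)²/(n₂-1)] ≈ 52.00
t = (x̄₁ - x̄₂) / SE = (50.06 - 44.15) / 3.4779 = 5.91 / 3.4779 = 1.699
p-value = 0.0952

Since p-value > α = 0.01, we fail to reject H₀.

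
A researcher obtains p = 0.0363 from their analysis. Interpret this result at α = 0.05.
Since p = 0.0363 < α = 0.05, reject H₀.
There is sufficient evidence to reject the null hypothesis; the result is statistically significant at the 0.05 level.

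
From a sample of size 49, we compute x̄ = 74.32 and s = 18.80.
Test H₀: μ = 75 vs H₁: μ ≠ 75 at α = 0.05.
One-sample t-test:
H₀: μ = 75
H₁: μ ≠ 75
df = n - 1 = 48
t = (x̄ - μ₀) / (s/√n) = (74.32 - 75) / (18.80/√49) = -0.253
p-value = 0.8012

Since p-value > α = 0.05, we fail to reject H₀.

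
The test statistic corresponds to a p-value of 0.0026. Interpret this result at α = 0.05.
Since p = 0.0026 < α = 0.05, reject H₀.
There is sufficient evidence to reject the null hypothesis; the result is statistically significant at the 0.05 level.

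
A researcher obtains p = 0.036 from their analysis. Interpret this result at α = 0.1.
Since p = 0.036 < α = 0.1, reject H₀.
There is sufficient evidence to reject the null hypothesis; the result is statistically significant at the 0.1 level.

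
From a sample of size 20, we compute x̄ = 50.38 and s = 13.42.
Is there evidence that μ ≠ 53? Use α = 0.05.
One-sample t-test:
H₀: μ = 53
H₁: μ ≠ 53
df = n - 1 = 19
t = (x̄ - μ₀) / (s/√n) = (50.38 - 53) / (13.42/√20) = -0.873
p-value = 0.3935

Since p-value > α = 0.05, we fail to reject H₀.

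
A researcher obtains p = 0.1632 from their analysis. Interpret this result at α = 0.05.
Since p = 0.1632 > α = 0.05, fail to reject H₀.
There is insufficient evidence to reject the null hypothesis; the result is not statistically significant at the 0.05 level.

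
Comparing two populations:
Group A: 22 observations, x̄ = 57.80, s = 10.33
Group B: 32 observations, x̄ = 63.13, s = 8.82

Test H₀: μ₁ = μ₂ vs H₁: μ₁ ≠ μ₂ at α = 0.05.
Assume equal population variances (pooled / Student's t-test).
Student's two-sample t-test (equal variances):
H₀: μ₁ = μ₂
H₁: μ₁ ≠ μ₂
df = n₁ + n₂ - 2 = 52
Pooled variance s_p² = [(n₁-1)s₁² + (n₂-1)s₂²] / (n₁ + n₂ - 2) = [(21)(10.33²) + (31)(8.82²)] / 52 = 89.4702
SE = √(s_p²(1/n₁ + 1/n₂)) = √(89.4702 × (1/22 + 1/32)) = 2.6197
t = (x̄₁ - x̄₂) / SE = (57.80 - 63.13) / 2.6197 = -5.33 / 2.6197 = -2.035
p-value = 0.0470

Since p-value < α = 0.05, we reject H₀.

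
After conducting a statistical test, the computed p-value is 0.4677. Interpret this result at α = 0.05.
Since p = 0.4677 > α = 0.05, fail to reject H₀.
There is insufficient evidence to reject the null hypothesis; the result is not statistically significant at the 0.05 level.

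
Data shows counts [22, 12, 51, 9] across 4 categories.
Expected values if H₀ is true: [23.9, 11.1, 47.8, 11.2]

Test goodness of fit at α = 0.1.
Chi-square goodness of fit test:
H₀: observed counts match expected distribution
H₁: observed counts differ from expected distribution
df = k - 1 = 3
χ² = Σ(O - E)²/E
   = (22 - 23.9)²/23.9 + (12 - 11.1)²/11.1 + (51 - 47.8)²/47.8 + (9 - 11.2)²/11.2
   = 0.151 + 0.073 + 0.214 + 0.432
   = 0.87
p-value = 0.8326

Since p-value > α = 0.1, we fail to reject H₀.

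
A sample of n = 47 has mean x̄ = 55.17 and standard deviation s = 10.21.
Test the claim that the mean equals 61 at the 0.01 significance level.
One-sample t-test:
H₀: μ = 61
H₁: μ ≠ 61
df = n - 1 = 46
t = (x̄ - μ₀) / (s/√n) = (55.17 - 61) / (10.21/√47) = -3.915
p-value = 0.0003

Since p-value < α = 0.01, we reject H₀.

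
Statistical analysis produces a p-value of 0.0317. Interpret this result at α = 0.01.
Since p = 0.0317 > α = 0.01, fail to reject H₀.
There is insufficient evidence to reject the null hypothesis; the result is not statistically significant at the 0.01 level.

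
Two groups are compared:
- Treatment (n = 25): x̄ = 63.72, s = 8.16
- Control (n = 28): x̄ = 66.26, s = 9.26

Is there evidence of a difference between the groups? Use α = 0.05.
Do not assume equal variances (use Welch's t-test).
Welch's two-sample t-test:
H₀: μ₁ = μ₂
H₁: μ₁ ≠ μ₂
s₁²/n₁ = 8.16²/25 = 2.6634,  s₂²/n₂ = 9.26²/28 = 3.0624
SE = √(s₁²/n₁ + s₂²/n₂) = √(2.6634 + 3.0624) = 2.3929
df (Welch-Satterthwaite) = (s₁²/n₁ + s₂²/n₂)² / [(s₁²/n₁)²/(n₁-1) + (s₂²/n₂)²/(n₂-1)] ≈ 50.99
t = (x̄₁ - x̄₂) / SE = (63.72 - 66.26) / 2.3929 = -2.54 / 2.3929 = -1.061
p-value = 0.2935

Since p-value > α = 0.05, we fail to reject H₀.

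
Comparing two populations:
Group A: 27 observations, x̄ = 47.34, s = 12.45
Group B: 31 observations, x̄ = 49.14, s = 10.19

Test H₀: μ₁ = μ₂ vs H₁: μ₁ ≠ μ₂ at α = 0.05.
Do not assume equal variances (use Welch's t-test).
Welch's two-sample t-test:
H₀: μ₁ = μ₂
H₁: μ₁ ≠ μ₂
s₁²/n₁ = 12.45²/27 = 5.7408,  s₂²/n₂ = 10.19²/31 = 3.3496
SE = √(s₁²/n₁ + s₂²/n₂) = √(5.7408 + 3.3496) = 3.0150
df (Welch-Satterthwaite) = (s₁²/n₁ + s₂²/n₂)² / [(s₁²/n₁)²/(n₁-1) + (s₂²/n₂)²/(n₂-1)] ≈ 50.34
t = (x̄₁ - x̄₂) / SE = (47.34 - 49.14) / 3.0150 = -1.80 / 3.0150 = -0.597
p-value = 0.5532

Since p-value > α = 0.05, we fail to reject H₀.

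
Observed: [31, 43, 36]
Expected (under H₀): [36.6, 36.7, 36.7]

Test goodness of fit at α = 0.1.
Chi-square goodness of fit test:
H₀: observed counts match expected distribution
H₁: observed counts differ from expected distribution
df = k - 1 = 2
χ² = Σ(O - E)²/E
   = (31 - 36.6)²/36.6 + (43 - 36.7)²/36.7 + (36 - 36.7)²/36.7
   = 0.857 + 1.081 + 0.013
   = 1.95
p-value = 0.3769

Since p-value > α = 0.1, we fail to reject H₀.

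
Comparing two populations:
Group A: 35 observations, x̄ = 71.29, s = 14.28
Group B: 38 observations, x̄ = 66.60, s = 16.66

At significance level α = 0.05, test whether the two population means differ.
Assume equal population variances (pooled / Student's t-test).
Student's two-sample t-test (equal variances):
H₀: μ₁ = μ₂
H₁: μ₁ ≠ μ₂
df = n₁ + n₂ - 2 = 71
Pooled variance s_p² = [(n₁-1)s₁² + (n₂-1)s₂²] / (n₁ + n₂ - 2) = [(34)(14.28²) + (37)(16.66²)] / 71 = 242.2927
SE = √(s_p²(1/n₁ + 1/n₂)) = √(242.2927 × (1/35 + 1/38)) = 3.6467
t = (x̄₁ - x̄₂) / SE = (71.29 - 66.60) / 3.6467 = 4.69 / 3.6467 = 1.286
p-value = 0.2026

Since p-value > α = 0.05, we fail to reject H₀.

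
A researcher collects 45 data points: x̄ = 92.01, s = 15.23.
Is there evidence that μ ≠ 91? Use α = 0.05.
One-sample t-test:
H₀: μ = 91
H₁: μ ≠ 91
df = n - 1 = 44
t = (x̄ - μ₀) / (s/√n) = (92.01 - 91) / (15.23/√45) = 0.445
p-value = 0.6586

Since p-value > α = 0.05, we fail to reject H₀.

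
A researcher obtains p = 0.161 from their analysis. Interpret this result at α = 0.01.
Since p = 0.161 > α = 0.01, fail to reject H₀.
There is insufficient evidence to reject the null hypothesis; the result is not statistically significant at the 0.01 level.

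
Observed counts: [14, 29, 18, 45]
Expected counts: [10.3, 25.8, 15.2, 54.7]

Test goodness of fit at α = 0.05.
Chi-square goodness of fit test:
H₀: observed counts match expected distribution
H₁: observed counts differ from expected distribution
df = k - 1 = 3
χ² = Σ(O - E)²/E
   = (14 - 10.3)²/10.3 + (29 - 25.8)²/25.8 + (18 - 15.2)²/15.2 + (45 - 54.7)²/54.7
   = 1.329 + 0.397 + 0.516 + 1.720
   = 3.96
p-value = 0.2656

Since p-value > α = 0.05, we fail to reject H₀.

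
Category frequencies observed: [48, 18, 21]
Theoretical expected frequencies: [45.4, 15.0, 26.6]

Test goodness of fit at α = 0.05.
Chi-square goodness of fit test:
H₀: observed counts match expected distribution
H₁: observed counts differ from expected distribution
df = k - 1 = 2
χ² = Σ(O - E)²/E
   = (48 - 45.4)²/45.4 + (18 - 15.0)²/15.0 + (21 - 26.6)²/26.6
   = 0.149 + 0.600 + 1.179
   = 1.93
p-value = 0.3814

Since p-value > α = 0.05, we fail to reject H₀.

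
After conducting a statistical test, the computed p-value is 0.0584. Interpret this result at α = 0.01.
Since p = 0.0584 > α = 0.01, fail to reject H₀.
There is insufficient evidence to reject the null hypothesis; the result is not statistically significant at the 0.01 level.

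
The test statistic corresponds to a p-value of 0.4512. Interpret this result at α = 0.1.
Since p = 0.4512 > α = 0.1, fail to reject H₀.
There is insufficient evidence to reject the null hypothesis; the result is not statistically significant at the 0.1 level.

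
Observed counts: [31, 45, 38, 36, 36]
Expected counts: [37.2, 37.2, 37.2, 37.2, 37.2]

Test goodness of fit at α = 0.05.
Chi-square goodness of fit test:
H₀: observed counts match expected distribution
H₁: observed counts differ from expected distribution
df = k - 1 = 4
χ² = Σ(O - E)²/E
   = (31 - 37.2)²/37.2 + (45 - 37.2)²/37.2 + (38 - 37.2)²/37.2 + (36 - 37.2)²/37.2 + (36 - 37.2)²/37.2
   = 1.033 + 1.635 + 0.017 + 0.039 + 0.039
   = 2.76
p-value = 0.5982

Since p-value > α = 0.05, we fail to reject H₀.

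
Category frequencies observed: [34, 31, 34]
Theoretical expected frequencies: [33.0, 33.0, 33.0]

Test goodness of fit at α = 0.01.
Chi-square goodness of fit test:
H₀: observed counts match expected distribution
H₁: observed counts differ from expected distribution
df = k - 1 = 2
χ² = Σ(O - E)²/E
   = (34 - 33.0)²/33.0 + (31 - 33.0)²/33.0 + (34 - 33.0)²/33.0
   = 0.030 + 0.121 + 0.030
   = 0.18
p-value = 0.9131

Since p-value > α = 0.01, we fail to reject H₀.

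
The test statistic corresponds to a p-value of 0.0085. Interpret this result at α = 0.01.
Since p = 0.0085 < α = 0.01, reject H₀.
There is sufficient evidence to reject the null hypothesis; the result is statistically significant at the 0.01 level.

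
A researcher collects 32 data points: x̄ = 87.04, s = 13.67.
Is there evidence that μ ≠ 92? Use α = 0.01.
One-sample t-test:
H₀: μ = 92
H₁: μ ≠ 92
df = n - 1 = 31
t = (x̄ - μ₀) / (s/√n) = (87.04 - 92) / (13.67/√32) = -2.053
p-value = 0.0486

Since p-value > α = 0.01, we fail to reject H₀.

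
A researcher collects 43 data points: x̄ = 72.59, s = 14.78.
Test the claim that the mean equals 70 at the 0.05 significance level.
One-sample t-test:
H₀: μ = 70
H₁: μ ≠ 70
df = n - 1 = 42
t = (x̄ - μ₀) / (s/√n) = (72.59 - 70) / (14.78/√43) = 1.149
p-value = 0.2570

Since p-value > α = 0.05, we fail to reject H₀.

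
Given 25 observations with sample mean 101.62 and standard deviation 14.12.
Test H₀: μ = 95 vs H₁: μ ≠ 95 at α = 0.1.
One-sample t-test:
H₀: μ = 95
H₁: μ ≠ 95
df = n - 1 = 24
t = (x̄ - μ₀) / (s/√n) = (101.62 - 95) / (14.12/√25) = 2.344
p-value = 0.0277

Since p-value < α = 0.1, we reject H₀.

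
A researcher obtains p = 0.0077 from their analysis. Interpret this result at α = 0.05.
Since p = 0.0077 < α = 0.05, reject H₀.
There is sufficient evidence to reject the null hypothesis; the result is statistically significant at the 0.05 level.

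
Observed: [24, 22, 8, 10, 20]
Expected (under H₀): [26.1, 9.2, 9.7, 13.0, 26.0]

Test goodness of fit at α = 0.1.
Chi-square goodness of fit test:
H₀: observed counts match expected distribution
H₁: observed counts differ from expected distribution
df = k - 1 = 4
χ² = Σ(O - E)²/E
   = (24 - 26.1)²/26.1 + (22 - 9.2)²/9.2 + (8 - 9.7)²/9.7 + (10 - 13.0)²/13.0 + (20 - 26.0)²/26.0
   = 0.169 + 17.809 + 0.298 + 0.692 + 1.385
   = 20.35
p-value = 0.0004

Since p-value < α = 0.1, we reject H₀.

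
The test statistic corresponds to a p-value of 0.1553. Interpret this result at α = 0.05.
Since p = 0.1553 > α = 0.05, fail to reject H₀.
There is insufficient evidence to reject the null hypothesis; the result is not statistically significant at the 0.05 level.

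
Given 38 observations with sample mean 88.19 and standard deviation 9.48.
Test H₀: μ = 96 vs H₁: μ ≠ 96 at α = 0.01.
One-sample t-test:
H₀: μ = 96
H₁: μ ≠ 96
df = n - 1 = 37
t = (x̄ - μ₀) / (s/√n) = (88.19 - 96) / (9.48/√38) = -5.078
p-value < 0.0001

Since p-value < α = 0.01, we reject H₀.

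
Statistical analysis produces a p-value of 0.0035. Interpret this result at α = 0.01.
Since p = 0.0035 < α = 0.01, reject H₀.
There is sufficient evidence to reject the null hypothesis; the result is statistically significant at the 0.01 level.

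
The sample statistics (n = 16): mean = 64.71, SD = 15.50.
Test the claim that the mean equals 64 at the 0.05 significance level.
One-sample t-test:
H₀: μ = 64
H₁: μ ≠ 64
df = n - 1 = 15
t = (x̄ - μ₀) / (s/√n) = (64.71 - 64) / (15.50/√16) = 0.183
p-value = 0.8571

Since p-value > α = 0.05, we fail to reject H₀.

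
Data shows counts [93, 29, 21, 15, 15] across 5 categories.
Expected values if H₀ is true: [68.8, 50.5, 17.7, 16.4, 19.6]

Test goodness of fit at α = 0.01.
Chi-square goodness of fit test:
H₀: observed counts match expected distribution
H₁: observed counts differ from expected distribution
df = k - 1 = 4
χ² = Σ(O - E)²/E
   = (93 - 68.8)²/68.8 + (29 - 50.5)²/50.5 + (21 - 17.7)²/17.7 + (15 - 16.4)²/16.4 + (15 - 19.6)²/19.6
   = 8.512 + 9.153 + 0.615 + 0.120 + 1.080
   = 19.48
p-value = 0.0006

Since p-value < α = 0.01, we reject H₀.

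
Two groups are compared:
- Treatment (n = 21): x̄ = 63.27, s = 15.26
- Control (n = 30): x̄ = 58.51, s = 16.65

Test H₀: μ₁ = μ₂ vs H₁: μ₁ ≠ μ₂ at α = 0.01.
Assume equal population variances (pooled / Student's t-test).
Student's two-sample t-test (equal variances):
H₀: μ₁ = μ₂
H₁: μ₁ ≠ μ₂
df = n₁ + n₂ - 2 = 49
Pooled variance s_p² = [(n₁-1)s₁² + (n₂-1)s₂²] / (n₁ + n₂ - 2) = [(20)(15.26²) + (29)(16.65²)] / 49 = 259.1185
SE = √(s_p²(1/n₁ + 1/n₂)) = √(259.1185 × (1/21 + 1/30)) = 4.5800
t = (x̄₁ - x̄₂) / SE = (63.27 - 58.51) / 4.5800 = 4.76 / 4.5800 = 1.039
p-value = 0.3038

Since p-value > α = 0.01, we fail to reject H₀.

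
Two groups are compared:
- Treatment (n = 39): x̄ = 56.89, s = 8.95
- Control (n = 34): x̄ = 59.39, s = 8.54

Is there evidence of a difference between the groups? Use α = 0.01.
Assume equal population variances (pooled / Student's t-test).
Student's two-sample t-test (equal variances):
H₀: μ₁ = μ₂
H₁: μ₁ ≠ μ₂
df = n₁ + n₂ - 2 = 71
Pooled variance s_p² = [(n₁-1)s₁² + (n₂-1)s₂²] / (n₁ + n₂ - 2) = [(38)(8.95²) + (33)(8.54²)] / 71 = 76.7695
SE = √(s_p²(1/n₁ + 1/n₂)) = √(76.7695 × (1/39 + 1/34)) = 2.0558
t = (x̄₁ - x̄₂) / SE = (56.89 - 59.39) / 2.0558 = -2.50 / 2.0558 = -1.216
p-value = 0.2280

Since p-value > α = 0.01, we fail to reject H₀.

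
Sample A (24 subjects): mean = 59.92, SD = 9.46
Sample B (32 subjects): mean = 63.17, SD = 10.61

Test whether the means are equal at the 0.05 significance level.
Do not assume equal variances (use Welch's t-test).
Welch's two-sample t-test:
H₀: μ₁ = μ₂
H₁: μ₁ ≠ μ₂
s₁²/n₁ = 9.46²/24 = 3.7288,  s₂²/n₂ = 10.61²/32 = 3.5179
SE = √(s₁²/n₁ + s₂²/n₂) = √(3.7288 + 3.5179) = 2.6920
df (Welch-Satterthwaite) = (s₁²/n₁ + s₂²/n₂)² / [(s₁²/n₁)²/(n₁-1) + (s₂²/n₂)²/(n₂-1)] ≈ 52.32
t = (x̄₁ - x̄₂) / SE = (59.92 - 63.17) / 2.6920 = -3.25 / 2.6920 = -1.207
p-value = 0.2327

Since p-value > α = 0.05, we fail to reject H₀.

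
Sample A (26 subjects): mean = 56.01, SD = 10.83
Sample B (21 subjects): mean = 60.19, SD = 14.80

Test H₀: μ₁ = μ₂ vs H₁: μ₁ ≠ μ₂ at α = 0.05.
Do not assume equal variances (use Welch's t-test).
Welch's two-sample t-test:
H₀: μ₁ = μ₂
H₁: μ₁ ≠ μ₂
s₁²/n₁ = 10.83²/26 = 4.5111,  s₂²/n₂ = 14.80²/21 = 10.4305
SE = √(s₁²/n₁ + s₂²/n₂) = √(4.5111 + 10.4305) = 3.8654
df (Welch-Satterthwaite) = (s₁²/n₁ + s₂²/n₂)² / [(s₁²/n₁)²/(n₁-1) + (s₂²/n₂)²/(n₂-1)] ≈ 35.70
t = (x̄₁ - x̄₂) / SE = (56.01 - 60.19) / 3.8654 = -4.18 / 3.8654 = -1.081
p-value = 0.2868

Since p-value > α = 0.05, we fail to reject H₀.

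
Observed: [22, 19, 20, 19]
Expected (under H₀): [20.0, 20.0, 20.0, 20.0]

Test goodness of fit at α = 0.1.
Chi-square goodness of fit test:
H₀: observed counts match expected distribution
H₁: observed counts differ from expected distribution
df = k - 1 = 3
χ² = Σ(O - E)²/E
   = (22 - 20.0)²/20.0 + (19 - 20.0)²/20.0 + (20 - 20.0)²/20.0 + (19 - 20.0)²/20.0
   = 0.200 + 0.050 + 0.000 + 0.050
   = 0.30
p-value = 0.9600

Since p-value > α = 0.1, we fail to reject H₀.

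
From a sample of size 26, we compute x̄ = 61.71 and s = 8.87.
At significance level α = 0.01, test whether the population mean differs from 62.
One-sample t-test:
H₀: μ = 62
H₁: μ ≠ 62
df = n - 1 = 25
t = (x̄ - μ₀) / (s/√n) = (61.71 - 62) / (8.87/√26) = -0.167
p-value = 0.8689

Since p-value > α = 0.01, we fail to reject H₀.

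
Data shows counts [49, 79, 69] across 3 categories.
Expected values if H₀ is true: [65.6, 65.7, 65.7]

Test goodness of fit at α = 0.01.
Chi-square goodness of fit test:
H₀: observed counts match expected distribution
H₁: observed counts differ from expected distribution
df = k - 1 = 2
χ² = Σ(O - E)²/E
   = (49 - 65.6)²/65.6 + (79 - 65.7)²/65.7 + (69 - 65.7)²/65.7
   = 4.201 + 2.692 + 0.166
   = 7.06
p-value = 0.0293

Since p-value > α = 0.01, we fail to reject H₀.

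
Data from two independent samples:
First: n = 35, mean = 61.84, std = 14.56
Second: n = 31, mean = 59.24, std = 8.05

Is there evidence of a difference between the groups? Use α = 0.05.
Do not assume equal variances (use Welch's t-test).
Welch's two-sample t-test:
H₀: μ₁ = μ₂
H₁: μ₁ ≠ μ₂
s₁²/n₁ = 14.56²/35 = 6.0570,  s₂²/n₂ = 8.05²/31 = 2.0904
SE = √(s₁²/n₁ + s₂²/n₂) = √(6.0570 + 2.0904) = 2.8544
df (Welch-Satterthwaite) = (s₁²/n₁ + s₂²/n₂)² / [(s₁²/n₁)²/(n₁-1) + (s₂²/n₂)²/(n₂-1)] ≈ 54.20
t = (x̄₁ - x̄₂) / SE = (61.84 - 59.24) / 2.8544 = 2.60 / 2.8544 = 0.911
p-value = 0.3664

Since p-value > α = 0.05, we fail to reject H₀.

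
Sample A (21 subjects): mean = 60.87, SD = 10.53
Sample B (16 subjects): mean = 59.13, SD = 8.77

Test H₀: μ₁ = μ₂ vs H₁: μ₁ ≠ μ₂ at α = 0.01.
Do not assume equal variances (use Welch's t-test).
Welch's two-sample t-test:
H₀: μ₁ = μ₂
H₁: μ₁ ≠ μ₂
s₁²/n₁ = 10.53²/21 = 5.2800,  s₂²/n₂ = 8.77²/16 = 4.8071
SE = √(s₁²/n₁ + s₂²/n₂) = √(5.2800 + 4.8071) = 3.1760
df (Welch-Satterthwaite) = (s₁²/n₁ + s₂²/n₂)² / [(s₁²/n₁)²/(n₁-1) + (s₂²/n₂)²/(n₂-1)] ≈ 34.67
t = (x̄₁ - x̄₂) / SE = (60.87 - 59.13) / 3.1760 = 1.74 / 3.1760 = 0.548
p-value = 0.5873

Since p-value > α = 0.01, we fail to reject H₀.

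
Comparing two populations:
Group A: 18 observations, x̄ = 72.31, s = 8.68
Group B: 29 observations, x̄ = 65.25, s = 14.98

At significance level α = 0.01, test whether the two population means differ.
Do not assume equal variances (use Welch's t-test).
Welch's two-sample t-test:
H₀: μ₁ = μ₂
H₁: μ₁ ≠ μ₂
s₁²/n₁ = 8.68²/18 = 4.1857,  s₂²/n₂ = 14.98²/29 = 7.7379
SE = √(s₁²/n₁ + s₂²/n₂) = √(4.1857 + 7.7379) = 3.4531
df (Welch-Satterthwaite) = (s₁²/n₁ + s₂²/n₂)² / [(s₁²/n₁)²/(n₁-1) + (s₂²/n₂)²/(n₂-1)] ≈ 44.86
t = (x̄₁ - x̄₂) / SE = (72.31 - 65.25) / 3.4531 = 7.06 / 3.4531 = 2.045
p-value = 0.0468

Since p-value > α = 0.01, we fail to reject H₀.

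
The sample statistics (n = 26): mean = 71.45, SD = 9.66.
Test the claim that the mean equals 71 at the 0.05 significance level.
One-sample t-test:
H₀: μ = 71
H₁: μ ≠ 71
df = n - 1 = 25
t = (x̄ - μ₀) / (s/√n) = (71.45 - 71) / (9.66/√26) = 0.238
p-value = 0.8142

Since p-value > α = 0.05, we fail to reject H₀.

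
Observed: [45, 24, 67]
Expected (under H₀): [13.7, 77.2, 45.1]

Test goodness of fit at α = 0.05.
Chi-square goodness of fit test:
H₀: observed counts match expected distribution
H₁: observed counts differ from expected distribution
df = k - 1 = 2
χ² = Σ(O - E)²/E
   = (45 - 13.7)²/13.7 + (24 - 77.2)²/77.2 + (67 - 45.1)²/45.1
   = 71.510 + 36.661 + 10.634
   = 118.81
p-value < 0.0001

Since p-value < α = 0.05, we reject H₀.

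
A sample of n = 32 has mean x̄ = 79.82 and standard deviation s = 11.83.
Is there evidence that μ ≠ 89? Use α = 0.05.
One-sample t-test:
H₀: μ = 89
H₁: μ ≠ 89
df = n - 1 = 31
t = (x̄ - μ₀) / (s/√n) = (79.82 - 89) / (11.83/√32) = -4.390
p-value = 0.0001

Since p-value < α = 0.05, we reject H₀.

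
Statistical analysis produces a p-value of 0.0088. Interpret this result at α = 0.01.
Since p = 0.0088 < α = 0.01, reject H₀.
There is sufficient evidence to reject the null hypothesis; the result is statistically significant at the 0.01 level.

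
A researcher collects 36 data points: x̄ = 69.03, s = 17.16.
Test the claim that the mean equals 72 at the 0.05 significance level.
One-sample t-test:
H₀: μ = 72
H₁: μ ≠ 72
df = n - 1 = 35
t = (x̄ - μ₀) / (s/√n) = (69.03 - 72) / (17.16/√36) = -1.038
p-value = 0.3062

Since p-value > α = 0.05, we fail to reject H₀.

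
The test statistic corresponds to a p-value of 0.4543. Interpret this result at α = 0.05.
Since p = 0.4543 > α = 0.05, fail to reject H₀.
There is insufficient evidence to reject the null hypothesis; the result is not statistically significant at the 0.05 level.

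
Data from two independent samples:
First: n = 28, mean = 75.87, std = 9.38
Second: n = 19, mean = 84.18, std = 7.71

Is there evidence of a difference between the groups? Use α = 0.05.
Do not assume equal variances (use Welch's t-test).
Welch's two-sample t-test:
H₀: μ₁ = μ₂
H₁: μ₁ ≠ μ₂
s₁²/n₁ = 9.38²/28 = 3.1423,  s₂²/n₂ = 7.71²/19 = 3.1286
SE = √(s₁²/n₁ + s₂²/n₂) = √(3.1423 + 3.1286) = 2.5042
df (Welch-Satterthwaite) = (s₁²/n₁ + s₂²/n₂)² / [(s₁²/n₁)²/(n₁-1) + (s₂²/n₂)²/(n₂-1)] ≈ 43.24
t = (x̄₁ - x̄₂) / SE = (75.87 - 84.18) / 2.5042 = -8.31 / 2.5042 = -3.318
p-value = 0.0018

Since p-value < α = 0.05, we reject H₀.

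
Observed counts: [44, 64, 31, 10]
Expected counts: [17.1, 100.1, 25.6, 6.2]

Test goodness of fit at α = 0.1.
Chi-square goodness of fit test:
H₀: observed counts match expected distribution
H₁: observed counts differ from expected distribution
df = k - 1 = 3
χ² = Σ(O - E)²/E
   = (44 - 17.1)²/17.1 + (64 - 100.1)²/100.1 + (31 - 25.6)²/25.6 + (10 - 6.2)²/6.2
   = 42.316 + 13.019 + 1.139 + 2.329
   = 58.80
p-value < 0.0001

Since p-value < α = 0.1, we reject H₀.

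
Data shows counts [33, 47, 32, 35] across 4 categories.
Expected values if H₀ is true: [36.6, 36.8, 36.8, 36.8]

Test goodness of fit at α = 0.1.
Chi-square goodness of fit test:
H₀: observed counts match expected distribution
H₁: observed counts differ from expected distribution
df = k - 1 = 3
χ² = Σ(O - E)²/E
   = (33 - 36.6)²/36.6 + (47 - 36.8)²/36.8 + (32 - 36.8)²/36.8 + (35 - 36.8)²/36.8
   = 0.354 + 2.827 + 0.626 + 0.088
   = 3.90
p-value = 0.2730

Since p-value > α = 0.1, we fail to reject H₀.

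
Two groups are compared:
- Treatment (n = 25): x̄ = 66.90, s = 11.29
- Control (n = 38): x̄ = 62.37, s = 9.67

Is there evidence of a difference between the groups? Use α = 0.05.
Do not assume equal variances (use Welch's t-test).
Welch's two-sample t-test:
H₀: μ₁ = μ₂
H₁: μ₁ ≠ μ₂
s₁²/n₁ = 11.29²/25 = 5.0986,  s₂²/n₂ = 9.67²/38 = 2.4608
SE = √(s₁²/n₁ + s₂²/n₂) = √(5.0986 + 2.4608) = 2.7494
df (Welch-Satterthwaite) = (s₁²/n₁ + s₂²/n₂)² / [(s₁²/n₁)²/(n₁-1) + (s₂²/n₂)²/(n₂-1)] ≈ 45.83
t = (x̄₁ - x̄₂) / SE = (66.90 - 62.37) / 2.7494 = 4.53 / 2.7494 = 1.648
p-value = 0.1063

Since p-value > α = 0.05, we fail to reject H₀.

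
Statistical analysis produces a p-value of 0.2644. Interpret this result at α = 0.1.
Since p = 0.2644 > α = 0.1, fail to reject H₀.
There is insufficient evidence to reject the null hypothesis; the result is not statistically significant at the 0.1 level.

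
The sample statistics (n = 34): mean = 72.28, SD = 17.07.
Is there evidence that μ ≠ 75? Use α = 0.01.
One-sample t-test:
H₀: μ = 75
H₁: μ ≠ 75
df = n - 1 = 33
t = (x̄ - μ₀) / (s/√n) = (72.28 - 75) / (17.07/√34) = -0.929
p-value = 0.3596

Since p-value > α = 0.01, we fail to reject H₀.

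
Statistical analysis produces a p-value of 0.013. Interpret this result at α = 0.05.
Since p = 0.013 < α = 0.05, reject H₀.
There is sufficient evidence to reject the null hypothesis; the result is statistically significant at the 0.05 level.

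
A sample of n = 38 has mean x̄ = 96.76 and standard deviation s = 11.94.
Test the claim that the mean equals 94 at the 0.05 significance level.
One-sample t-test:
H₀: μ = 94
H₁: μ ≠ 94
df = n - 1 = 37
t = (x̄ - μ₀) / (s/√n) = (96.76 - 94) / (11.94/√38) = 1.425
p-value = 0.1626

Since p-value > α = 0.05, we fail to reject H₀.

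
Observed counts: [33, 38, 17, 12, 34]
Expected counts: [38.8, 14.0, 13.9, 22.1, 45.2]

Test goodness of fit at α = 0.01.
Chi-square goodness of fit test:
H₀: observed counts match expected distribution
H₁: observed counts differ from expected distribution
df = k - 1 = 4
χ² = Σ(O - E)²/E
   = (33 - 38.8)²/38.8 + (38 - 14.0)²/14.0 + (17 - 13.9)²/13.9 + (12 - 22.1)²/22.1 + (34 - 45.2)²/45.2
   = 0.867 + 41.143 + 0.691 + 4.616 + 2.775
   = 50.09
p-value < 0.0001

Since p-value < α = 0.01, we reject H₀.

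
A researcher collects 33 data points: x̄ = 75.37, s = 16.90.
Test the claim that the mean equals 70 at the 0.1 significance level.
One-sample t-test:
H₀: μ = 70
H₁: μ ≠ 70
df = n - 1 = 32
t = (x̄ - μ₀) / (s/√n) = (75.37 - 70) / (16.90/√33) = 1.825
p-value = 0.0773

Since p-value < α = 0.1, we reject H₀.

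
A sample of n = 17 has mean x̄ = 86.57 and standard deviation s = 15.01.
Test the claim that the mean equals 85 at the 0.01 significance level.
One-sample t-test:
H₀: μ = 85
H₁: μ ≠ 85
df = n - 1 = 16
t = (x̄ - μ₀) / (s/√n) = (86.57 - 85) / (15.01/√17) = 0.431
p-value = 0.6720

Since p-value > α = 0.01, we fail to reject H₀.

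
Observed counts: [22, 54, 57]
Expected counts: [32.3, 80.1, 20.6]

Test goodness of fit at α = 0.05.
Chi-square goodness of fit test:
H₀: observed counts match expected distribution
H₁: observed counts differ from expected distribution
df = k - 1 = 2
χ² = Σ(O - E)²/E
   = (22 - 32.3)²/32.3 + (54 - 80.1)²/80.1 + (57 - 20.6)²/20.6
   = 3.285 + 8.504 + 64.318
   = 76.11
p-value < 0.0001

Since p-value < α = 0.05, we reject H₀.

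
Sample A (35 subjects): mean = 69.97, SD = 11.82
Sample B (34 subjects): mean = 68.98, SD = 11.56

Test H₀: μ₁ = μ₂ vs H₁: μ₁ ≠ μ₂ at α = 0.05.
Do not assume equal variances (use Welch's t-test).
Welch's two-sample t-test:
H₀: μ₁ = μ₂
H₁: μ₁ ≠ μ₂
s₁²/n₁ = 11.82²/35 = 3.9918,  s₂²/n₂ = 11.56²/34 = 3.9304
SE = √(s₁²/n₁ + s₂²/n₂) = √(3.9918 + 3.9304) = 2.8146
df (Welch-Satterthwaite) = (s₁²/n₁ + s₂²/n₂)² / [(s₁²/n₁)²/(n₁-1) + (s₂²/n₂)²/(n₂-1)] ≈ 67.00
t = (x̄₁ - x̄₂) / SE = (69.97 - 68.98) / 2.8146 = 0.99 / 2.8146 = 0.352
p-value = 0.7261

Since p-value > α = 0.05, we fail to reject H₀.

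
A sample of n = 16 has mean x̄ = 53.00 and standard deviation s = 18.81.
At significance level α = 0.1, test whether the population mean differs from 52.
One-sample t-test:
H₀: μ = 52
H₁: μ ≠ 52
df = n - 1 = 15
t = (x̄ - μ₀) / (s/√n) = (53.00 - 52) / (18.81/√16) = 0.213
p-value = 0.8345

Since p-value > α = 0.1, we fail to reject H₀.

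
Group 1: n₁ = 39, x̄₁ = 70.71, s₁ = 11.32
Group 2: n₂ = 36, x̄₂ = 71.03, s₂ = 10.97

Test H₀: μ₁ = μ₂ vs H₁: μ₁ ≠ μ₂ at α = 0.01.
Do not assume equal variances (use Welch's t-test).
Welch's two-sample t-test:
H₀: μ₁ = μ₂
H₁: μ₁ ≠ μ₂
s₁²/n₁ = 11.32²/39 = 3.2857,  s₂²/n₂ = 10.97²/36 = 3.3428
SE = √(s₁²/n₁ + s₂²/n₂) = √(3.2857 + 3.3428) = 2.5746
df (Welch-Satterthwaite) = (s₁²/n₁ + s₂²/n₂)² / [(s₁²/n₁)²/(n₁-1) + (s₂²/n₂)²/(n₂-1)] ≈ 72.82
t = (x̄₁ - x̄₂) / SE = (70.71 - 71.03) / 2.5746 = -0.32 / 2.5746 = -0.124
p-value = 0.9014

Since p-value > α = 0.01, we fail to reject H₀.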